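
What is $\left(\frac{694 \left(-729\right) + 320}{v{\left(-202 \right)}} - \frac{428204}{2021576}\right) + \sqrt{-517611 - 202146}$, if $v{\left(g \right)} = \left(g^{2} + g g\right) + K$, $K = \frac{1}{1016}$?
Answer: $- \frac{268494720187403}{41904101154226} + 3 i \sqrt{79973} \approx -6.4074 + 848.38 i$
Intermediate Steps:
$K = \frac{1}{1016} \approx 0.00098425$
$v{\left(g \right)} = \frac{1}{1016} + 2 g^{2}$ ($v{\left(g \right)} = \left(g^{2} + g g\right) + \frac{1}{1016} = \left(g^{2} + g^{2}\right) + \frac{1}{1016} = 2 g^{2} + \frac{1}{1016} = \frac{1}{1016} + 2 g^{2}$)
$\left(\frac{694 \left(-729\right) + 320}{v{\left(-202 \right)}} - \frac{428204}{2021576}\right) + \sqrt{-517611 - 202146} = \left(\frac{694 \left(-729\right) + 320}{\frac{1}{1016} + 2 \left(-202\right)^{2}} - \frac{428204}{2021576}\right) + \sqrt{-517611 - 202146} = \left(\frac{-505926 + 320}{\frac{1}{1016} + 2 \cdot 40804} - \frac{107051}{505394}\right) + \sqrt{-719757} = \left(- \frac{505606}{\frac{1}{1016} + 81608} - \frac{107051}{505394}\right) + 3 i \sqrt{79973} = \left(- \frac{505606}{\frac{82913729}{1016}} - \frac{107051}{505394}\right) + 3 i \sqrt{79973} = \left(\left(-505606\right) \frac{1016}{82913729} - \frac{107051}{505394}\right) + 3 i \sqrt{79973} = \left(- \frac{513695696}{82913729} - \frac{107051}{505394}\right) + 3 i \sqrt{79973} = - \frac{268494720187403}{41904101154226} + 3 i \sqrt{79973}$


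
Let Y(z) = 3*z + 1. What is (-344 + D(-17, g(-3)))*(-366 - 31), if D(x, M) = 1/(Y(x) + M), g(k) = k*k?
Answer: 5599685/41 ≈ 1.3658e+5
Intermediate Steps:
Y(z) = 1 + 3*z
g(k) = k²
D(x, M) = 1/(1 + M + 3*x) (D(x, M) = 1/((1 + 3*x) + M) = 1/(1 + M + 3*x))
(-344 + D(-17, g(-3)))*(-366 - 31) = (-344 + 1/(1 + (-3)² + 3*(-17)))*(-366 - 31) = (-344 + 1/(1 + 9 - 51))*(-397) = (-344 + 1/(-41))*(-397) = (-344 - 1/41)*(-397) = -14105/41*(-397) = 5599685/41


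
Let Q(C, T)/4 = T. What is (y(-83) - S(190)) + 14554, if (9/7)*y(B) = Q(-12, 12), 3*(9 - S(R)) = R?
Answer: 43937/3 ≈ 14646.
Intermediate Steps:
S(R) = 9 - R/3
Q(C, T) = 4*T
y(B) = 112/3 (y(B) = 7*(4*12)/9 = (7/9)*48 = 112/3)
(y(-83) - S(190)) + 14554 = (112/3 - (9 - 1/3*190)) + 14554 = (112/3 - (9 - 190/3)) + 14554 = (112/3 - 1*(-163/3)) + 14554 = (112/3 + 163/3) + 14554 = 275/3 + 14554 = 43937/3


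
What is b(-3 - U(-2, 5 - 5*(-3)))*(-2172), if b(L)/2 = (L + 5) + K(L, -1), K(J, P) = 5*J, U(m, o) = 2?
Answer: 108600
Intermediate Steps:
b(L) = 10 + 12*L (b(L) = 2*((L + 5) + 5*L) = 2*((5 + L) + 5*L) = 2*(5 + 6*L) = 10 + 12*L)
b(-3 - U(-2, 5 - 5*(-3)))*(-2172) = (10 + 12*(-3 - 1*2))*(-2172) = (10 + 12*(-3 - 2))*(-2172) = (10 + 12*(-5))*(-2172) = (10 - 60)*(-2172) = -50*(-2172) = 108600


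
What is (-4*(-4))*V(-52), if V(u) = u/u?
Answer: 16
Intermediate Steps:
V(u) = 1
(-4*(-4))*V(-52) = -4*(-4)*1 = 16*1 = 16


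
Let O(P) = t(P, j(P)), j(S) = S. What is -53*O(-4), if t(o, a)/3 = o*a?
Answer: -2544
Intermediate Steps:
t(o, a) = 3*a*o (t(o, a) = 3*(o*a) = 3*(a*o) = 3*a*o)
O(P) = 3*P² (O(P) = 3*P*P = 3*P²)
-53*O(-4) = -159*(-4)² = -159*16 = -53*48 = -2544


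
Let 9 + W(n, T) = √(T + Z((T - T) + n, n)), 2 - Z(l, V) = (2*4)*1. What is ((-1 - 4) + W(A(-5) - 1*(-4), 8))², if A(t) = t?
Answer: (14 - √2)² ≈ 158.40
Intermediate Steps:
Z(l, V) = -6 (Z(l, V) = 2 - 2*4 = 2 - 8 = -6)
W(n, T) = -9 + √(-6 + T) (W(n, T) = -9 + √(T - 6) = -9 + √(-6 + T))
((-1 - 4) + W(A(-5) - 1*(-4), 8))² = ((-1 - 4) + (-9 + √(-6 + 8)))² = (-5 + (-9 + √2))² = (-14 + √2)²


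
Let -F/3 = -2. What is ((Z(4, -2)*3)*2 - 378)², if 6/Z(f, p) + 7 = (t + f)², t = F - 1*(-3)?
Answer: 11560000/81 ≈ 1.4272e+5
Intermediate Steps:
F = 6 (F = -3*(-2) = 6)
t = 9 (t = 6 - 1*(-3) = 6 + 3 = 9)
Z(f, p) = 6/(-7 + (9 + f)²)
((Z(4, -2)*3)*2 - 378)² = (((6/(-7 + (9 + 4)²))*3)*2 - 378)² = (((6/(-7 + 13²))*3)*2 - 378)² = (((6/(-7 + 169))*3)*2 - 378)² = (((6/162)*3)*2 - 378)² = (((6*(1/162))*3)*2 - 378)² = (((1/27)*3)*2 - 378)² = ((⅑)*2 - 378)² = (2/9 - 378)² = (-3400/9)² = 11560000/81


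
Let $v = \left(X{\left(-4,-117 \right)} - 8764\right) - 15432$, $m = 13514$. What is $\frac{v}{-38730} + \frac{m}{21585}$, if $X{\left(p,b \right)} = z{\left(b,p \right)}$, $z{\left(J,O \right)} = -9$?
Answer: $\frac{23241381}{18577490} \approx 1.2511$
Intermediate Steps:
$X{\left(p,b \right)} = -9$
$v = -24205$ ($v = \left(-9 - 8764\right) - 15432 = -8773 - 15432 = -24205$)
$\frac{v}{-38730} + \frac{m}{21585} = - \frac{24205}{-38730} + \frac{13514}{21585} = \left(-24205\right) \left(- \frac{1}{38730}\right) + 13514 \cdot \frac{1}{21585} = \frac{4841}{7746} + \frac{13514}{21585} = \frac{23241381}{18577490}$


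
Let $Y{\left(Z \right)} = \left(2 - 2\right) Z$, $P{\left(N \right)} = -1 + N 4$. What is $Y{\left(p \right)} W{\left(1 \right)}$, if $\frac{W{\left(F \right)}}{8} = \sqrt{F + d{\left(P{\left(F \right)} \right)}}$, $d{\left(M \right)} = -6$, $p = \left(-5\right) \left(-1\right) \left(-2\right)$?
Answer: $0$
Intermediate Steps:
$p = -10$ ($p = 5 \left(-2\right) = -10$)
$P{\left(N \right)} = -1 + 4 N$
$W{\left(F \right)} = 8 \sqrt{-6 + F}$ ($W{\left(F \right)} = 8 \sqrt{F - 6} = 8 \sqrt{-6 + F}$)
$Y{\left(Z \right)} = 0$ ($Y{\left(Z \right)} = 0 Z = 0$)
$Y{\left(p \right)} W{\left(1 \right)} = 0 \cdot 8 \sqrt{-6 + 1} = 0 \cdot 8 \sqrt{-5} = 0 \cdot 8 i \sqrt{5} = 0$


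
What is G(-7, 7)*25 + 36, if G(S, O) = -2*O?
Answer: -314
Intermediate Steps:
G(-7, 7)*25 + 36 = -2*7*25 + 36 = -14*25 + 36 = -350 + 36 = -314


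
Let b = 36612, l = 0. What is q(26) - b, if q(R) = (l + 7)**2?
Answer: -36563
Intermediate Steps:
q(R) = 49 (q(R) = (0 + 7)**2 = 7**2 = 49)
q(26) - b = 49 - 1*36612 = 49 - 36612 = -36563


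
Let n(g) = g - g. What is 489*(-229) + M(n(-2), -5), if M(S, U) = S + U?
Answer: -111986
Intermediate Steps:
n(g) = 0
489*(-229) + M(n(-2), -5) = 489*(-229) + (0 - 5) = -111981 - 5 = -111986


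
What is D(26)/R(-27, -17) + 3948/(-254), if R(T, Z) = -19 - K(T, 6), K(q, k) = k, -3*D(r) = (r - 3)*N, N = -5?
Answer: -32531/1905 ≈ -17.077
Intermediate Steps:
D(r) = -5 + 5*r/3 (D(r) = -(r - 3)*(-5)/3 = -(-3 + r)*(-5)/3 = -(15 - 5*r)/3 = -5 + 5*r/3)
R(T, Z) = -25 (R(T, Z) = -19 - 1*6 = -19 - 6 = -25)
D(26)/R(-27, -17) + 3948/(-254) = (-5 + (5/3)*26)/(-25) + 3948/(-254) = (-5 + 130/3)*(-1/25) + 3948*(-1/254) = (115/3)*(-1/25) - 1974/127 = -23/15 - 1974/127 = -32531/1905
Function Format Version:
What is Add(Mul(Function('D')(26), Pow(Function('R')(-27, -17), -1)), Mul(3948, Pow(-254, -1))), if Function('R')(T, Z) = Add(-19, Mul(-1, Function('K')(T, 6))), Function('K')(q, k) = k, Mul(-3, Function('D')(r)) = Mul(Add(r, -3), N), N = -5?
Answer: Rational(-32531, 1905) ≈ -17.077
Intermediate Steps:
Function('D')(r) = Add(-5, Mul(Rational(5, 3), r)) (Function('D')(r) = Mul(Rational(-1, 3), Mul(Add(r, -3), -5)) = Mul(Rational(-1, 3), Mul(Add(-3, r), -5)) = Mul(Rational(-1, 3), Add(15, Mul(-5, r))) = Add(-5, Mul(Rational(5, 3), r)))
Function('R')(T, Z) = -25 (Function('R')(T, Z) = Add(-19, Mul(-1, 6)) = Add(-19, -6) = -25)
Add(Mul(Function('D')(26), Pow(Function('R')(-27, -17), -1)), Mul(3948, Pow(-254, -1))) = Add(Mul(Add(-5, Mul(Rational(5, 3), 26)), Pow(-25, -1)), Mul(3948, Pow(-254, -1))) = Add(Mul(Add(-5, Rational(130, 3)), Rational(-1, 25)), Mul(3948, Rational(-1, 254))) = Add(Mul(Rational(115, 3), Rational(-1, 25)), Rational(-1974, 127)) = Add(Rational(-23, 15), Rational(-1974, 127)) = Rational(-32531, 1905)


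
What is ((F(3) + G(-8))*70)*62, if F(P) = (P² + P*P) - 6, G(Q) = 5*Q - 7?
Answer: -151900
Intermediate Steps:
G(Q) = -7 + 5*Q
F(P) = -6 + 2*P² (F(P) = (P² + P²) - 6 = 2*P² - 6 = -6 + 2*P²)
((F(3) + G(-8))*70)*62 = (((-6 + 2*3²) + (-7 + 5*(-8)))*70)*62 = (((-6 + 2*9) + (-7 - 40))*70)*62 = (((-6 + 18) - 47)*70)*62 = ((12 - 47)*70)*62 = -35*70*62 = -2450*62 = -151900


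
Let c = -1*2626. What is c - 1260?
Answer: -3886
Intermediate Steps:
c = -2626
c - 1260 = -2626 - 1260 = -3886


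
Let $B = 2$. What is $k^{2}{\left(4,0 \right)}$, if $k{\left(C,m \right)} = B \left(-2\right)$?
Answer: $16$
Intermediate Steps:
$k{\left(C,m \right)} = -4$ ($k{\left(C,m \right)} = 2 \left(-2\right) = -4$)
$k^{2}{\left(4,0 \right)} = \left(-4\right)^{2} = 16$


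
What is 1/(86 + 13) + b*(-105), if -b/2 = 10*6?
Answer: 1247401/99 ≈ 12600.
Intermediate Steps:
b = -120 (b = -20*6 = -2*60 = -120)
1/(86 + 13) + b*(-105) = 1/(86 + 13) - 120*(-105) = 1/99 + 12600 = 1247401/99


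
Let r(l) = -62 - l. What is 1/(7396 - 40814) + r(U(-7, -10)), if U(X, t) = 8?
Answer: -2339261/33418 ≈ -70.000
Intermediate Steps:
1/(7396 - 40814) + r(U(-7, -10)) = 1/(7396 - 40814) + (-62 - 1*8) = 1/(-33418) + (-62 - 8) = -1/33418 - 70 = -2339261/33418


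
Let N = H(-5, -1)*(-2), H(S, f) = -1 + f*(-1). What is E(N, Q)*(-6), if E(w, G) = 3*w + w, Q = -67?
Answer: 0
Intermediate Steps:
H(S, f) = -1 - f
N = 0 (N = (-1 - 1*(-1))*(-2) = (-1 + 1)*(-2) = 0*(-2) = 0)
E(w, G) = 4*w
E(N, Q)*(-6) = (4*0)*(-6) = 0*(-6) = 0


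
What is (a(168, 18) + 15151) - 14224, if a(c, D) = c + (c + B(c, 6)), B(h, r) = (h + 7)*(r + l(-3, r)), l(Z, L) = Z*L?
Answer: -837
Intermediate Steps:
l(Z, L) = L*Z
B(h, r) = -2*r*(7 + h) (B(h, r) = (h + 7)*(r + r*(-3)) = (7 + h)*(r - 3*r) = (7 + h)*(-2*r) = -2*r*(7 + h))
a(c, D) = -84 - 10*c (a(c, D) = c + (c + 2*6*(-7 - c)) = c + (c + (-84 - 12*c)) = c + (-84 - 11*c) = -84 - 10*c)
(a(168, 18) + 15151) - 14224 = ((-84 - 10*168) + 15151) - 14224 = ((-84 - 1680) + 15151) - 14224 = (-1764 + 15151) - 14224 = 13387 - 14224 = -837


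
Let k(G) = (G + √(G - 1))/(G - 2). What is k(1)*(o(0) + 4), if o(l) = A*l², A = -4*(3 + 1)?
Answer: -4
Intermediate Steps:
k(G) = (G + √(-1 + G))/(-2 + G)
A = -16 (A = -4*4 = -16)
o(l) = -16*l²
k(1)*(o(0) + 4) = ((1 + √(-1 + 1))/(-2 + 1))*(-16*0² + 4) = ((1 + √0)/(-1))*(-16*0 + 4) = (-(1 + 0))*(0 + 4) = -1*1*4 = -1*4 = -4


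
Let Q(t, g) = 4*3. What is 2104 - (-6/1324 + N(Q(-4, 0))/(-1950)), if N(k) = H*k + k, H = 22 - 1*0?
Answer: 452707027/215150 ≈ 2104.1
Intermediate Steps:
H = 22 (H = 22 + 0 = 22)
Q(t, g) = 12
N(k) = 23*k (N(k) = 22*k + k = 23*k)
2104 - (-6/1324 + N(Q(-4, 0))/(-1950)) = 2104 - (-6/1324 + (23*12)/(-1950)) = 2104 - (-6*1/1324 + 276*(-1/1950)) = 2104 - (-3/662 - 46/325) = 2104 - 1*(-31427/215150) = 2104 + 31427/215150 = 452707027/215150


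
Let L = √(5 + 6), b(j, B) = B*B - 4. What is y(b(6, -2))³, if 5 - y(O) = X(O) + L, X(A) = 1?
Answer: (4 - √11)³ ≈ 0.31914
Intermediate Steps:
b(j, B) = -4 + B² (b(j, B) = B² - 4 = -4 + B²)
L = √11 ≈ 3.3166
y(O) = 4 - √11 (y(O) = 5 - (1 + √11) = 5 + (-1 - √11) = 4 - √11)
y(b(6, -2))³ = (4 - √11)³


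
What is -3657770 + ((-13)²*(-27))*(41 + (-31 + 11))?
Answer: -3753593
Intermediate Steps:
-3657770 + ((-13)²*(-27))*(41 + (-31 + 11)) = -3657770 + (169*(-27))*(41 - 20) = -3657770 - 4563*21 = -3657770 - 95823 = -3753593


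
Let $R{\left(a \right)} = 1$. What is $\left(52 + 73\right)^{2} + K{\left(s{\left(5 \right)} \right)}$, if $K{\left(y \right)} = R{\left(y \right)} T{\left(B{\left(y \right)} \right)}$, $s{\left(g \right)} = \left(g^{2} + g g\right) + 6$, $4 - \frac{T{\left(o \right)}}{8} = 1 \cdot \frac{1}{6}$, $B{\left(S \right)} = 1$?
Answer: $\frac{46967}{3} \approx 15656.0$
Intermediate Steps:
$T{\left(o \right)} = \frac{92}{3}$ ($T{\left(o \right)} = 32 - 8 \cdot 1 \cdot \frac{1}{6} = 32 - \frac{4}{3} = \frac{92}{3}$)
$s{\left(g \right)} = 6 + 2 g^{2}$ ($s{\left(g \right)} = \left(g^{2} + g^{2}\right) + 6 = 2 g^{2} + 6 = 6 + 2 g^{2}$)
$K{\left(y \right)} = \frac{92}{3}$ ($K{\left(y \right)} = 1 \cdot \frac{92}{3} = \frac{92}{3}$)
$\left(52 + 73\right)^{2} + K{\left(s{\left(5 \right)} \right)} = \left(52 + 73\right)^{2} + \frac{92}{3} = 125^{2} + \frac{92}{3} = 15625 + \frac{92}{3} = \frac{46967}{3}$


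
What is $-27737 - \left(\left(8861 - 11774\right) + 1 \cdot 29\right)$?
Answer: $-24853$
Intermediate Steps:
$-27737 - \left(\left(8861 - 11774\right) + 1 \cdot 29\right) = -27737 - \left(-2913 + 29\right) = -27737 - -2884 = -27737 + 2884 = -24853$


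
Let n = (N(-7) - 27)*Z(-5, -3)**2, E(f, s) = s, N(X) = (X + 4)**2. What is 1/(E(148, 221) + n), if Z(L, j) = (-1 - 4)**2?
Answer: -1/11029 ≈ -9.0670e-5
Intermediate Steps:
Z(L, j) = 25 (Z(L, j) = (-5)**2 = 25)
N(X) = (4 + X)**2
n = -11250 (n = ((4 - 7)**2 - 27)*25**2 = ((-3)**2 - 27)*625 = (9 - 27)*625 = -18*625 = -11250)
1/(E(148, 221) + n) = 1/(221 - 11250) = 1/(-11029) = -1/11029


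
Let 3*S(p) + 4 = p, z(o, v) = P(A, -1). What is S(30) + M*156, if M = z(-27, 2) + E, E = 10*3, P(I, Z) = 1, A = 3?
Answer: 14534/3 ≈ 4844.7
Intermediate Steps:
z(o, v) = 1
S(p) = -4/3 + p/3
E = 30
M = 31 (M = 1 + 30 = 31)
S(30) + M*156 = (-4/3 + (⅓)*30) + 31*156 = (-4/3 + 10) + 4836 = 26/3 + 4836 = 14534/3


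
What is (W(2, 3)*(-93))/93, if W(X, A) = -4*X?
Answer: 8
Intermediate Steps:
(W(2, 3)*(-93))/93 = (-4*2*(-93))/93 = -8*(-93)*(1/93) = 744*(1/93) = 8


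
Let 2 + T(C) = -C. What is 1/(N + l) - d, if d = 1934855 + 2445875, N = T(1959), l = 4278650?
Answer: -18735019802969/4276689 ≈ -4.3807e+6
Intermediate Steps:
T(C) = -2 - C
N = -1961 (N = -2 - 1*1959 = -2 - 1959 = -1961)
d = 4380730
1/(N + l) - d = 1/(-1961 + 4278650) - 1*4380730 = 1/4276689 - 4380730 = -18735019802969/4276689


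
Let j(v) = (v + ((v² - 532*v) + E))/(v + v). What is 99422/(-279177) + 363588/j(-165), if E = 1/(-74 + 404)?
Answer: -11057706646094222/10580026883577 ≈ -1045.1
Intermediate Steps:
E = 1/330 ≈ 0.0030303
j(v) = (1/330 + v² - 531*v)/(2*v) (j(v) = (v + ((v² - 532*v) + 1/330))/(v + v) = (v + (1/330 + v² - 532*v))/((2*v)) = (1/330 + v² - 531*v)*(1/(2*v)) = (1/330 + v² - 531*v)/(2*v))
99422/(-279177) + 363588/j(-165) = 99422/(-279177) + 363588/(((1/660)*(1 + 330*(-165)*(-531 - 165))/(-165))) = 99422*(-1/279177) + 363588/(((1/660)*(-1/165)*(1 + 330*(-165)*(-696)))) = -99422/279177 + 363588/(((1/660)*(-1/165)*(1 + 37897200))) = -99422/279177 + 363588/(((1/660)*(-1/165)*37897201)) = -99422/279177 + 363588/(-37897201/108900) = -99422/279177 + 363588*(-108900/37897201) = -99422/279177 - 39594733200/37897201 = -11057706646094222/10580026883577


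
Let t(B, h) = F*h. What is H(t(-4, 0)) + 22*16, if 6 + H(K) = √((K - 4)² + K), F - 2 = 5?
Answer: 350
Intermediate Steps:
F = 7 (F = 2 + 5 = 7)
t(B, h) = 7*h
H(K) = -6 + √(K + (-4 + K)²) (H(K) = -6 + √((K - 4)² + K) = -6 + √((-4 + K)² + K) = -6 + √(K + (-4 + K)²))
H(t(-4, 0)) + 22*16 = (-6 + √(7*0 + (-4 + 7*0)²)) + 22*16 = (-6 + √(0 + (-4 + 0)²)) + 352 = (-6 + √(0 + (-4)²)) + 352 = (-6 + √(0 + 16)) + 352 = (-6 + √16) + 352 = (-6 + 4) + 352 = -2 + 352 = 350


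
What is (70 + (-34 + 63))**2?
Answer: 9801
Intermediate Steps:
(70 + (-34 + 63))**2 = (70 + 29)**2 = 99**2 = 9801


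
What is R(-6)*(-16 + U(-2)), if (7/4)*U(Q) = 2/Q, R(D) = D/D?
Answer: -116/7 ≈ -16.571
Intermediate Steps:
R(D) = 1
U(Q) = 8/(7*Q) (U(Q) = 4*(2/Q)/7 = 8/(7*Q))
R(-6)*(-16 + U(-2)) = 1*(-16 + (8/7)/(-2)) = 1*(-16 + (8/7)*(-1/2)) = 1*(-16 - 4/7) = 1*(-116/7) = -116/7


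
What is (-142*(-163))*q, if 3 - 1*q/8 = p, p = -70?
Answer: 13517264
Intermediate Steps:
q = 584 (q = 24 - 8*(-70) = 24 + 560 = 584)
(-142*(-163))*q = -142*(-163)*584 = 23146*584 = 13517264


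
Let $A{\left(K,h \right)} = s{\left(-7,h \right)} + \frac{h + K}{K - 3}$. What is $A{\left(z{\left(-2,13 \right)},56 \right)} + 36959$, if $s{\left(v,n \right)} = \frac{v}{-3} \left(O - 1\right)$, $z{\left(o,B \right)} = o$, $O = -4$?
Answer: $\frac{554048}{15} \approx 36937.0$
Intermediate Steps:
$s{\left(v,n \right)} = \frac{5 v}{3}$ ($s{\left(v,n \right)} = \frac{v}{-3} \left(-4 - 1\right) = v \left(- \frac{1}{3}\right) \left(-5\right) = - \frac{v}{3} \left(-5\right) = \frac{5 v}{3}$)
$A{\left(K,h \right)} = - \frac{35}{3} + \frac{K + h}{-3 + K}$ ($A{\left(K,h \right)} = \frac{5}{3} \left(-7\right) + \frac{h + K}{K - 3} = - \frac{35}{3} + \frac{K + h}{-3 + K}$)
$A{\left(z{\left(-2,13 \right)},56 \right)} + 36959 = \frac{35 + 56 - - \frac{64}{3}}{-3 - 2} + 36959 = \frac{35 + 56 + \frac{64}{3}}{-5} + 36959 = \left(- \frac{1}{5}\right) \frac{337}{3} + 36959 = - \frac{337}{15} + 36959 = \frac{554048}{15}$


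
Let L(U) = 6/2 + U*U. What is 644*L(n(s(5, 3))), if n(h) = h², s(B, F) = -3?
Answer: 54096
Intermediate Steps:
L(U) = 3 + U² (L(U) = 6*(½) + U² = 3 + U²)
644*L(n(s(5, 3))) = 644*(3 + ((-3)²)²) = 644*(3 + 9²) = 644*(3 + 81) = 644*84 = 54096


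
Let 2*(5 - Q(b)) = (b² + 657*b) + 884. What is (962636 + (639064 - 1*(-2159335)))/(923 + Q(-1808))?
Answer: -3761035/1040018 ≈ -3.6163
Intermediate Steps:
Q(b) = -437 - 657*b/2 - b²/2 (Q(b) = 5 - ((b² + 657*b) + 884)/2 = 5 - (884 + b² + 657*b)/2 = 5 + (-442 - 657*b/2 - b²/2) = -437 - 657*b/2 - b²/2)
(962636 + (639064 - 1*(-2159335)))/(923 + Q(-1808)) = (962636 + (639064 - 1*(-2159335)))/(923 + (-437 - 657/2*(-1808) - ½*(-1808)²)) = (962636 + (639064 + 2159335))/(923 + (-437 + 593928 - ½*3268864)) = (962636 + 2798399)/(923 + (-437 + 593928 - 1634432)) = 3761035/(923 - 1040941) = 3761035/(-1040018) = 3761035*(-1/1040018) = -3761035/1040018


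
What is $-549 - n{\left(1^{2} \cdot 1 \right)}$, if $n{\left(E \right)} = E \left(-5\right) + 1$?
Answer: $-545$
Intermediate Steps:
$n{\left(E \right)} = 1 - 5 E$ ($n{\left(E \right)} = - 5 E + 1 = 1 - 5 E$)
$-549 - n{\left(1^{2} \cdot 1 \right)} = -549 - \left(1 - 5 \cdot 1^{2} \cdot 1\right) = -549 - \left(1 - 5 \cdot 1 \cdot 1\right) = -549 - \left(1 - 5\right) = -549 - -4 = -549 + 4 = -545$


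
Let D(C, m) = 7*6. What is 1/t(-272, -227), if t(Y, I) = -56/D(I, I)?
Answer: -¾ ≈ -0.75000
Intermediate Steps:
D(C, m) = 42
t(Y, I) = -4/3 (t(Y, I) = -56/42 = -56*1/42 = -4/3)
1/t(-272, -227) = 1/(-4/3) = -¾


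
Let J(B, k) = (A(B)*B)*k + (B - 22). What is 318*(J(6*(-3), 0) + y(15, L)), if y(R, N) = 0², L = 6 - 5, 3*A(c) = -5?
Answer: -12720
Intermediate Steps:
A(c) = -5/3 (A(c) = (⅓)*(-5) = -5/3)
L = 1
J(B, k) = -22 + B - 5*B*k/3 (J(B, k) = (-5*B/3)*k + (B - 22) = -5*B*k/3 + (-22 + B) = -22 + B - 5*B*k/3)
y(R, N) = 0
318*(J(6*(-3), 0) + y(15, L)) = 318*((-22 + 6*(-3) - 5/3*6*(-3)*0) + 0) = 318*((-22 - 18 - 5/3*(-18)*0) + 0) = 318*((-22 - 18 + 0) + 0) = 318*(-40 + 0) = 318*(-40) = -12720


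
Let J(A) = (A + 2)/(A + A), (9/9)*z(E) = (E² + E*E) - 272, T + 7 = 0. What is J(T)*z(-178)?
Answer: 157740/7 ≈ 22534.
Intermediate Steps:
T = -7 (T = -7 + 0 = -7)
z(E) = -272 + 2*E² (z(E) = (E² + E*E) - 272 = (E² + E²) - 272 = 2*E² - 272 = -272 + 2*E²)
J(A) = (2 + A)/(2*A) (J(A) = (2 + A)/((2*A)) = (2 + A)*(1/(2*A)) = (2 + A)/(2*A))
J(T)*z(-178) = ((½)*(2 - 7)/(-7))*(-272 + 2*(-178)²) = ((½)*(-⅐)*(-5))*(-272 + 2*31684) = 5*(-272 + 63368)/14 = (5/14)*63096 = 157740/7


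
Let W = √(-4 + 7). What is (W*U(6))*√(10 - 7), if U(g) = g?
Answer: 18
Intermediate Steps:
W = √3 ≈ 1.7320
(W*U(6))*√(10 - 7) = (√3*6)*√(10 - 7) = (6*√3)*√3 = 18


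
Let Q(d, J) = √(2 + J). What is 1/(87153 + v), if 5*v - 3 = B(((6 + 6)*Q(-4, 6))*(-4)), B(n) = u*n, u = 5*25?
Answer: 90785/7900239576 + 625*√2/1975059894 ≈ 1.1939e-5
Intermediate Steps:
u = 125
B(n) = 125*n
v = ⅗ - 2400*√2 (v = ⅗ + (125*(((6 + 6)*√(2 + 6))*(-4)))/5 = ⅗ + (125*((12*√8)*(-4)))/5 = ⅗ + (125*((12*(2*√2))*(-4)))/5 = ⅗ + (125*((24*√2)*(-4)))/5 = ⅗ + (125*(-96*√2))/5 = ⅗ + (-12000*√2)/5 = ⅗ - 2400*√2 ≈ -3393.5)
1/(87153 + v) = 1/(87153 + (⅗ - 2400*√2)) = 1/(435768/5 - 2400*√2)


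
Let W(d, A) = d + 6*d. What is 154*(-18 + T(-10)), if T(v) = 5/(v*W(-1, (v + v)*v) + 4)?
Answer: -102179/37 ≈ -2761.6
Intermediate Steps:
W(d, A) = 7*d
T(v) = 5/(4 - 7*v) (T(v) = 5/(v*(7*(-1)) + 4) = 5/(v*(-7) + 4) = 5/(-7*v + 4) = 5/(4 - 7*v))
154*(-18 + T(-10)) = 154*(-18 - 5/(-4 + 7*(-10))) = 154*(-18 - 5/(-4 - 70)) = 154*(-18 - 5/(-74)) = 154*(-18 - 5*(-1/74)) = 154*(-18 + 5/74) = 154*(-1327/74) = -102179/37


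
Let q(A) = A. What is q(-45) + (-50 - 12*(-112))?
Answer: 1249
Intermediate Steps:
q(-45) + (-50 - 12*(-112)) = -45 + (-50 - 12*(-112)) = -45 + (-50 + 1344) = -45 + 1294 = 1249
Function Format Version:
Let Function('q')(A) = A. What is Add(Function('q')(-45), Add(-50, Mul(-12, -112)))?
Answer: 1249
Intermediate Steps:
Add(Function('q')(-45), Add(-50, Mul(-12, -112))) = Add(-45, Add(-50, Mul(-12, -112))) = Add(-45, Add(-50, 1344)) = Add(-45, 1294) = 1249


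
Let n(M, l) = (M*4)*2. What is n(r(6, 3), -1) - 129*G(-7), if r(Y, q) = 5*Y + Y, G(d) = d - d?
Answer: 288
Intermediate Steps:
G(d) = 0
r(Y, q) = 6*Y
n(M, l) = 8*M (n(M, l) = (4*M)*2 = 8*M)
n(r(6, 3), -1) - 129*G(-7) = 8*(6*6) - 129*0 = 8*36 + 0 = 288 + 0 = 288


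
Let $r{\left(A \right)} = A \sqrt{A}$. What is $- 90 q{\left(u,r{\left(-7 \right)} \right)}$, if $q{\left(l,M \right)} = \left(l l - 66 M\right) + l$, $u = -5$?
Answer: $-1800 - 41580 i \sqrt{7} \approx -1800.0 - 1.1001 \cdot 10^{5} i$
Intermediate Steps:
$r{\left(A \right)} = A^{\frac{3}{2}}$
$q{\left(l,M \right)} = l + l^{2} - 66 M$ ($q{\left(l,M \right)} = \left(l^{2} - 66 M\right) + l = l + l^{2} - 66 M$)
$- 90 q{\left(u,r{\left(-7 \right)} \right)} = - 90 \left(-5 + \left(-5\right)^{2} - 66 \left(-7\right)^{\frac{3}{2}}\right) = - 90 \left(-5 + 25 - 66 \left(- 7 i \sqrt{7}\right)\right) = - 90 \left(-5 + 25 + 462 i \sqrt{7}\right) = - 90 \left(20 + 462 i \sqrt{7}\right) = -1800 - 41580 i \sqrt{7}$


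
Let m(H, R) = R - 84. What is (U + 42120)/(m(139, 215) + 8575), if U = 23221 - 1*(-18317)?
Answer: 13943/1451 ≈ 9.6092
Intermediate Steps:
m(H, R) = -84 + R
U = 41538 (U = 23221 + 18317 = 41538)
(U + 42120)/(m(139, 215) + 8575) = (41538 + 42120)/((-84 + 215) + 8575) = 83658/(131 + 8575) = 83658/8706 = 83658*(1/8706) = 13943/1451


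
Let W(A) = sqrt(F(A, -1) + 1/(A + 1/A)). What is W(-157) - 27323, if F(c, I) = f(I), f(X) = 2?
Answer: -27323 + sqrt(48454998)/4930 ≈ -27322.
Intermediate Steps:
F(c, I) = 2
W(A) = sqrt(2 + 1/(A + 1/A))
W(-157) - 27323 = sqrt((2 - 157 + 2*(-157)**2)/(1 + (-157)**2)) - 27323 = sqrt((2 - 157 + 2*24649)/(1 + 24649)) - 27323 = sqrt((2 - 157 + 49298)/24650) - 27323 = sqrt((1/24650)*49143) - 27323 = sqrt(49143/24650) - 27323 = sqrt(48454998)/4930 - 27323 = -27323 + sqrt(48454998)/4930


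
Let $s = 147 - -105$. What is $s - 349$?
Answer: $-97$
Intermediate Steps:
$s = 252$ ($s = 147 + 105 = 252$)
$s - 349 = 252 - 349 = -97$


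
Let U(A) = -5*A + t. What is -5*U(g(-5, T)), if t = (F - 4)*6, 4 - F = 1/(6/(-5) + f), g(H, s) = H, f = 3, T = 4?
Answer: -325/3 ≈ -108.33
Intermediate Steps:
F = 31/9 (F = 4 - 1/(6/(-5) + 3) = 4 - 1/(6*(-⅕) + 3) = 4 - 1/(-6/5 + 3) = 4 - 1/9/5 = 4 - 1*5/9 = 4 - 5/9 = 31/9 ≈ 3.4444)
t = -10/3 (t = (31/9 - 4)*6 = -5/9*6 = -10/3 ≈ -3.3333)
U(A) = -10/3 - 5*A (U(A) = -5*A - 10/3 = -10/3 - 5*A)
-5*U(g(-5, T)) = -5*(-10/3 - 5*(-5)) = -5*(-10/3 + 25) = -5*65/3 = -325/3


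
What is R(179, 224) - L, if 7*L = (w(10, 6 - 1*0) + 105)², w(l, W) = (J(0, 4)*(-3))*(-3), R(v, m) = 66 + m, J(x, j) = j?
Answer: -17851/7 ≈ -2550.1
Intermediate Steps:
w(l, W) = 36 (w(l, W) = (4*(-3))*(-3) = -12*(-3) = 36)
L = 19881/7 (L = (36 + 105)²/7 = (⅐)*141² = (⅐)*19881 = 19881/7 ≈ 2840.1)
R(179, 224) - L = (66 + 224) - 1*19881/7 = 290 - 19881/7 = -17851/7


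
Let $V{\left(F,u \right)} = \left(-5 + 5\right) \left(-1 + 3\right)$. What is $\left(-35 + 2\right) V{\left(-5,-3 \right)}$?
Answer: $0$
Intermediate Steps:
$V{\left(F,u \right)} = 0$ ($V{\left(F,u \right)} = 0 \cdot 2 = 0$)
$\left(-35 + 2\right) V{\left(-5,-3 \right)} = \left(-35 + 2\right) 0 = \left(-33\right) 0 = 0$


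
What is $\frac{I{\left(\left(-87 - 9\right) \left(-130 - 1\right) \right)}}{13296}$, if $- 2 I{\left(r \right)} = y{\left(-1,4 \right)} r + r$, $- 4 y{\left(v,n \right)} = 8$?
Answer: $\frac{131}{277} \approx 0.47292$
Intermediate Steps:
$y{\left(v,n \right)} = -2$ ($y{\left(v,n \right)} = \left(- \frac{1}{4}\right) 8 = -2$)
$I{\left(r \right)} = \frac{r}{2}$ ($I{\left(r \right)} = - \frac{- 2 r + r}{2} = - \frac{\left(-1\right) r}{2} = \frac{r}{2}$)
$\frac{I{\left(\left(-87 - 9\right) \left(-130 - 1\right) \right)}}{13296} = \frac{\frac{1}{2} \left(-87 - 9\right) \left(-130 - 1\right)}{13296} = \frac{\left(-96\right) \left(-131\right)}{2} \cdot \frac{1}{13296} = \frac{1}{2} \cdot 12576 \cdot \frac{1}{13296} = 6288 \cdot \frac{1}{13296} = \frac{131}{277}$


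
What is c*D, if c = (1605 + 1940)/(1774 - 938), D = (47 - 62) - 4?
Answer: -3545/44 ≈ -80.568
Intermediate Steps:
D = -19 (D = -15 - 4 = -19)
c = 3545/836 ≈ 4.2404
c*D = (3545/836)*(-19) = -3545/44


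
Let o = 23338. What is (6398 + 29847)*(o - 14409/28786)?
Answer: 24349146672455/28786 ≈ 8.4587e+8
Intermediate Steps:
(6398 + 29847)*(o - 14409/28786) = (6398 + 29847)*(23338 - 14409/28786) = 36245*(23338 - 14409*1/28786) = 36245*(23338 - 14409/28786) = 36245*(671793259/28786) = 24349146672455/28786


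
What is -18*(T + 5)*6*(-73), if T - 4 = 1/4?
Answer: 72927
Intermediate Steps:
T = 17/4 (T = 4 + 1/4 = 17/4 ≈ 4.2500)
-18*(T + 5)*6*(-73) = -18*(17/4 + 5)*6*(-73) = -333*6/2*(-73) = -18*111/2*(-73) = -999*(-73) = 72927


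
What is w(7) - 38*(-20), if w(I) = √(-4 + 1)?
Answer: 760 + I*√3 ≈ 760.0 + 1.732*I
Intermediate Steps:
w(I) = I*√3 (w(I) = √(-3) = I*√3)
w(7) - 38*(-20) = I*√3 - 38*(-20) = I*√3 + 760 = 760 + I*√3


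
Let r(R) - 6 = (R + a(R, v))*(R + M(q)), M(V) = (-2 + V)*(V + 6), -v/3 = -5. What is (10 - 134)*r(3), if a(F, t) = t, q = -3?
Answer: 26040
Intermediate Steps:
v = 15 (v = -3*(-5) = 15)
M(V) = (-2 + V)*(6 + V)
r(R) = 6 + (-15 + R)*(15 + R) (r(R) = 6 + (R + 15)*(R + (-12 + (-3)² + 4*(-3))) = 6 + (15 + R)*(R + (-12 + 9 - 12)) = 6 + (15 + R)*(R - 15) = 6 + (15 + R)*(-15 + R) = 6 + (-15 + R)*(15 + R))
(10 - 134)*r(3) = (10 - 134)*(-219 + 3²) = -124*(-219 + 9) = -124*(-210) = 26040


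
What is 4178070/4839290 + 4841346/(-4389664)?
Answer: -254417690793/1062142854928 ≈ -0.23953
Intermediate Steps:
4178070/4839290 + 4841346/(-4389664) = 4178070*(1/4839290) + 4841346*(-1/4389664) = 417807/483929 - 2420673/2194832 = -254417690793/1062142854928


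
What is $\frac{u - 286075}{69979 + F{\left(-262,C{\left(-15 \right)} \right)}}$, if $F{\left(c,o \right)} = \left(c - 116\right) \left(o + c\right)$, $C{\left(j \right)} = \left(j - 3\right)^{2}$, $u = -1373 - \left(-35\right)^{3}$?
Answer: $- \frac{34939}{6649} \approx -5.2548$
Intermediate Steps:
$u = 41502$ ($u = -1373 - -42875 = -1373 + 42875 = 41502$)
$C{\left(j \right)} = \left(-3 + j\right)^{2}$
$F{\left(c,o \right)} = \left(-116 + c\right) \left(c + o\right)$
$\frac{u - 286075}{69979 + F{\left(-262,C{\left(-15 \right)} \right)}} = \frac{41502 - 286075}{69979 - \left(-30392 - 68644 + 378 \left(-3 - 15\right)^{2}\right)} = - \frac{244573}{69979 + \left(68644 + 30392 - 116 \left(-18\right)^{2} - 262 \left(-18\right)^{2}\right)} = - \frac{244573}{69979 + \left(68644 + 30392 - 37584 - 84888\right)} = - \frac{244573}{69979 - 23436} = - \frac{244573}{46543} = \left(-244573\right) \frac{1}{46543} = - \frac{34939}{6649}$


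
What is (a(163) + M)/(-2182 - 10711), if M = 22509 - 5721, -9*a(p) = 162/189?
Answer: -352546/270753 ≈ -1.3021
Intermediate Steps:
a(p) = -2/21 (a(p) = -18/189 = -⅑*6/7 = -2/21)
M = 16788
(a(163) + M)/(-2182 - 10711) = (-2/21 + 16788)/(-2182 - 10711) = (352546/21)/(-12893) = (352546/21)*(-1/12893) = -352546/270753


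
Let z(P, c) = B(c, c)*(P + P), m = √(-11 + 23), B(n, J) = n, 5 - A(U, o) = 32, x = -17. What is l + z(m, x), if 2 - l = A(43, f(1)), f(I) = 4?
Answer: 29 - 68*√3 ≈ -88.779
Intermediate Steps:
A(U, o) = -27 (A(U, o) = 5 - 1*32 = 5 - 32 = -27)
l = 29 (l = 2 - 1*(-27) = 2 + 27 = 29)
m = 2*√3 (m = √12 = 2*√3 ≈ 3.4641)
z(P, c) = 2*P*c (z(P, c) = c*(P + P) = c*(2*P) = 2*P*c)
l + z(m, x) = 29 + 2*(2*√3)*(-17) = 29 - 68*√3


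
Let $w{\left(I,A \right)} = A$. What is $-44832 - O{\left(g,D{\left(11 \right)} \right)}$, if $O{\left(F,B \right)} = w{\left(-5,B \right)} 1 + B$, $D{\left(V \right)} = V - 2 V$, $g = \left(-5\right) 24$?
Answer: $-44810$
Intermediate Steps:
$g = -120$
$D{\left(V \right)} = - V$
$O{\left(F,B \right)} = 2 B$ ($O{\left(F,B \right)} = B 1 + B = B + B = 2 B$)
$-44832 - O{\left(g,D{\left(11 \right)} \right)} = -44832 - 2 \left(\left(-1\right) 11\right) = -44832 - 2 \left(-11\right) = -44832 - -22 = -44832 + 22 = -44810$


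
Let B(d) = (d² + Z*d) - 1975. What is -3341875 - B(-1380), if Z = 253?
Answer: -4895160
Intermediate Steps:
B(d) = -1975 + d² + 253*d (B(d) = (d² + 253*d) - 1975 = -1975 + d² + 253*d)
-3341875 - B(-1380) = -3341875 - (-1975 + (-1380)² + 253*(-1380)) = -3341875 - (-1975 + 1904400 - 349140) = -3341875 - 1*1553285 = -3341875 - 1553285 = -4895160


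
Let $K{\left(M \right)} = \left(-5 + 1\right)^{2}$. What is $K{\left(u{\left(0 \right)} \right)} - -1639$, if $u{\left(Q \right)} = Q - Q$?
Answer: $1655$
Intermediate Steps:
$u{\left(Q \right)} = 0$
$K{\left(M \right)} = 16$ ($K{\left(M \right)} = \left(-4\right)^{2} = 16$)
$K{\left(u{\left(0 \right)} \right)} - -1639 = 16 - -1639 = 16 + 1639 = 1655$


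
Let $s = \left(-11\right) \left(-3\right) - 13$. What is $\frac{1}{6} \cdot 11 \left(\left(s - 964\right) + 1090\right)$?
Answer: $\frac{803}{3} \approx 267.67$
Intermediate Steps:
$s = 20$ ($s = 33 - 13 = 20$)
$\frac{1}{6} \cdot 11 \left(\left(s - 964\right) + 1090\right) = \frac{1}{6} \cdot 11 \left(\left(20 - 964\right) + 1090\right) = \frac{1}{6} \cdot 11 \left(-944 + 1090\right) = \frac{11}{6} \cdot 146 = \frac{803}{3}$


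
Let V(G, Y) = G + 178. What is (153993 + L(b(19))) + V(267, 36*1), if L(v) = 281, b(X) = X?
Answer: 154719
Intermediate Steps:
V(G, Y) = 178 + G
(153993 + L(b(19))) + V(267, 36*1) = (153993 + 281) + (178 + 267) = 154274 + 445 = 154719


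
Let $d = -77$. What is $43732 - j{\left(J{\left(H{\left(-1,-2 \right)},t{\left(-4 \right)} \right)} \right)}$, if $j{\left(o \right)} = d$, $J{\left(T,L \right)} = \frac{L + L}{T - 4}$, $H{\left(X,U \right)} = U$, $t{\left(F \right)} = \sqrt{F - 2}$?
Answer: $43809$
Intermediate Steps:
$t{\left(F \right)} = \sqrt{-2 + F}$
$J{\left(T,L \right)} = \frac{2 L}{-4 + T}$
$j{\left(o \right)} = -77$
$43732 - j{\left(J{\left(H{\left(-1,-2 \right)},t{\left(-4 \right)} \right)} \right)} = 43732 - -77 = 43732 + 77 = 43809$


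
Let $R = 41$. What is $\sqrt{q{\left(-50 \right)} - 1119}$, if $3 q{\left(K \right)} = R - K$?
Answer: $\frac{i \sqrt{9798}}{3} \approx 32.995 i$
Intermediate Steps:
$q{\left(K \right)} = \frac{41}{3} - \frac{K}{3}$ ($q{\left(K \right)} = \frac{41 - K}{3} = \frac{41}{3} - \frac{K}{3}$)
$\sqrt{q{\left(-50 \right)} - 1119} = \sqrt{\left(\frac{41}{3} - - \frac{50}{3}\right) - 1119} = \sqrt{\left(\frac{41}{3} + \frac{50}{3}\right) - 1119} = \sqrt{\frac{91}{3} - 1119} = \sqrt{- \frac{3266}{3}} = \frac{i \sqrt{9798}}{3}$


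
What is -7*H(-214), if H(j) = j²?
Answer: -320572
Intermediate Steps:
-7*H(-214) = -7*(-214)² = -7*45796 = -320572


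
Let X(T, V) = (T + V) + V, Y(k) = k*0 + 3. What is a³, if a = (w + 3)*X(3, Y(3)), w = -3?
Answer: 0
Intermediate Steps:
Y(k) = 3 (Y(k) = 0 + 3 = 3)
X(T, V) = T + 2*V
a = 0 (a = (-3 + 3)*(3 + 2*3) = 0*(3 + 6) = 0*9 = 0)
a³ = 0³ = 0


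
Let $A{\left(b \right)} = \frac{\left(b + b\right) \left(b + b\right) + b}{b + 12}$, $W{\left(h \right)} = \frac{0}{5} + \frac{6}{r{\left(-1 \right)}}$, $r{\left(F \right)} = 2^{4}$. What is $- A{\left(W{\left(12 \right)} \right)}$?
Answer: $- \frac{5}{66} \approx -0.075758$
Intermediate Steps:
$r{\left(F \right)} = 16$
$W{\left(h \right)} = \frac{3}{8}$ ($W{\left(h \right)} = \frac{0}{5} + \frac{6}{16} = 0 \cdot \frac{1}{5} + 6 \cdot \frac{1}{16} = 0 + \frac{3}{8} = \frac{3}{8}$)
$A{\left(b \right)} = \frac{b + 4 b^{2}}{12 + b}$ ($A{\left(b \right)} = \frac{2 b 2 b + b}{12 + b} = \frac{4 b^{2} + b}{12 + b} = \frac{b + 4 b^{2}}{12 + b}$)
$- A{\left(W{\left(12 \right)} \right)} = - \frac{3 \left(1 + 4 \cdot \frac{3}{8}\right)}{8 \left(12 + \frac{3}{8}\right)} = - \frac{3 \left(1 + \frac{3}{2}\right)}{8 \cdot \frac{99}{8}} = - \frac{3 \cdot 8 \cdot 5}{8 \cdot 99 \cdot 2} = \left(-1\right) \frac{5}{66} = - \frac{5}{66}$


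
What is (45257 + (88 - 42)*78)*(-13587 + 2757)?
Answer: -528991350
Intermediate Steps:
(45257 + (88 - 42)*78)*(-13587 + 2757) = (45257 + 46*78)*(-10830) = (45257 + 3588)*(-10830) = 48845*(-10830) = -528991350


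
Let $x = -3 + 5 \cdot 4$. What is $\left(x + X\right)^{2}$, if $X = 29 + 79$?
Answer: $15625$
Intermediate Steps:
$x = 17$ ($x = -3 + 20 = 17$)
$X = 108$
$\left(x + X\right)^{2} = \left(17 + 108\right)^{2} = 125^{2} = 15625$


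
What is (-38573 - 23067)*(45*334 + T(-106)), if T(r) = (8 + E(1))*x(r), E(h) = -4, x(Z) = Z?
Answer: -900313840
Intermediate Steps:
T(r) = 4*r (T(r) = (8 - 4)*r = 4*r)
(-38573 - 23067)*(45*334 + T(-106)) = (-38573 - 23067)*(45*334 + 4*(-106)) = -61640*(15030 - 424) = -61640*14606 = -900313840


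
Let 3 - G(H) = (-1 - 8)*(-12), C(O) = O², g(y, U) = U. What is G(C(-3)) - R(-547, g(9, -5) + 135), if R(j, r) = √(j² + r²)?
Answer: -105 - √316109 ≈ -667.24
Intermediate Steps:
G(H) = -105 (G(H) = 3 - (-1 - 8)*(-12) = 3 - (-9)*(-12) = 3 - 1*108 = 3 - 108 = -105)
G(C(-3)) - R(-547, g(9, -5) + 135) = -105 - √((-547)² + (-5 + 135)²) = -105 - √(299209 + 130²) = -105 - √(299209 + 16900) = -105 - √316109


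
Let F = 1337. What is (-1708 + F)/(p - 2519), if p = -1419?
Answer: 371/3938 ≈ 0.094210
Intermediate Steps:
(-1708 + F)/(p - 2519) = (-1708 + 1337)/(-1419 - 2519) = -371/(-3938) = -371*(-1/3938) = 371/3938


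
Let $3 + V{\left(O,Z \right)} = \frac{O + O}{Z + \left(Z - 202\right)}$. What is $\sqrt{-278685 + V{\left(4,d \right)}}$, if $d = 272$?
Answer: $\frac{2 i \sqrt{226364309}}{57} \approx 527.91 i$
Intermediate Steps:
$V{\left(O,Z \right)} = -3 + \frac{2 O}{-202 + 2 Z}$ ($V{\left(O,Z \right)} = -3 + \frac{O + O}{Z + \left(Z - 202\right)} = -3 + \frac{2 O}{Z + \left(-202 + Z\right)} = -3 + \frac{2 O}{-202 + 2 Z}$)
$\sqrt{-278685 + V{\left(4,d \right)}} = \sqrt{-278685 + \frac{303 + 4 - 816}{-101 + 272}} = \sqrt{-278685 + \frac{303 + 4 - 816}{171}} = \sqrt{-278685 + \frac{1}{171} \left(-509\right)} = \sqrt{-278685 - \frac{509}{171}} = \sqrt{- \frac{47655644}{171}} = \frac{2 i \sqrt{226364309}}{57}$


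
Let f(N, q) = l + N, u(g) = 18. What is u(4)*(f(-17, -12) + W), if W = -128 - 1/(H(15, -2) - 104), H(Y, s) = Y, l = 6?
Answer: -222660/89 ≈ -2501.8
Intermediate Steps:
f(N, q) = 6 + N
W = -11391/89 (W = -128 - 1/(15 - 104) = -128 - 1/(-89) = -128 - 1*(-1/89) = -128 + 1/89 = -11391/89 ≈ -127.99)
u(4)*(f(-17, -12) + W) = 18*((6 - 17) - 11391/89) = 18*(-11 - 11391/89) = 18*(-12370/89) = -222660/89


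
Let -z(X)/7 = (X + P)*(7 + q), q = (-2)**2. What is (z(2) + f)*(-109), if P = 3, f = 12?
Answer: 40657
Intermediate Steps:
q = 4
z(X) = -231 - 77*X (z(X) = -7*(X + 3)*(7 + 4) = -7*(3 + X)*11 = -7*(33 + 11*X) = -231 - 77*X)
(z(2) + f)*(-109) = ((-231 - 77*2) + 12)*(-109) = ((-231 - 154) + 12)*(-109) = (-385 + 12)*(-109) = -373*(-109) = 40657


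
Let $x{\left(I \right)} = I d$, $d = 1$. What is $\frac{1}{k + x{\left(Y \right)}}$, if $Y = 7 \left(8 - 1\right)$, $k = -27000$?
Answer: $- \frac{1}{26951} \approx -3.7104 \cdot 10^{-5}$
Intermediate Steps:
$Y = 49$ ($Y = 7 \cdot 7 = 49$)
$x{\left(I \right)} = I$ ($x{\left(I \right)} = I 1 = I$)
$\frac{1}{k + x{\left(Y \right)}} = \frac{1}{-27000 + 49} = \frac{1}{-26951} = - \frac{1}{26951}$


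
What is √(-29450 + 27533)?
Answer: 3*I*√213 ≈ 43.784*I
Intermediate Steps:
√(-29450 + 27533) = √(-1917) = 3*I*√213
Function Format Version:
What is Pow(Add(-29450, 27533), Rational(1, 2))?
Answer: Mul(3, I, Pow(213, Rational(1, 2))) ≈ Mul(43.784, I)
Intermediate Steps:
Pow(Add(-29450, 27533), Rational(1, 2)) = Pow(-1917, Rational(1, 2)) = Mul(3, I, Pow(213, Rational(1, 2)))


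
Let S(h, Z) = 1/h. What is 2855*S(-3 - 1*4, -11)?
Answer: -2855/7 ≈ -407.86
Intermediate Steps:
2855*S(-3 - 1*4, -11) = 2855/(-3 - 1*4) = 2855/(-3 - 4) = 2855/(-7) = 2855*(-1/7) = -2855/7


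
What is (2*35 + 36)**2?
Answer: 11236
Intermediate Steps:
(2*35 + 36)**2 = (70 + 36)**2 = 106**2 = 11236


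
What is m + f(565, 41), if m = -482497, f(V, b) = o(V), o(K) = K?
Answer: -481932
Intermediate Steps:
f(V, b) = V
m + f(565, 41) = -482497 + 565 = -481932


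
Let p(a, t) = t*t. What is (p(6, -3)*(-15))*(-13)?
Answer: 1755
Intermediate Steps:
p(a, t) = t²
(p(6, -3)*(-15))*(-13) = ((-3)²*(-15))*(-13) = (9*(-15))*(-13) = -135*(-13) = 1755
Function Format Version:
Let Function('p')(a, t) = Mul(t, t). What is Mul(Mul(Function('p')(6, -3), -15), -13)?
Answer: 1755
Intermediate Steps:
Function('p')(a, t) = Pow(t, 2)
Mul(Mul(Function('p')(6, -3), -15), -13) = Mul(Mul(Pow(-3, 2), -15), -13) = Mul(Mul(9, -15), -13) = Mul(-135, -13) = 1755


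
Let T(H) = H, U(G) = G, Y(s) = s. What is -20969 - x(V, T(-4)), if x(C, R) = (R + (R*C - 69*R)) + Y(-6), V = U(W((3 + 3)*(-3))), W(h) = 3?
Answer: -21223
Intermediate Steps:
V = 3
x(C, R) = -6 - 68*R + C*R (x(C, R) = (R + (R*C - 69*R)) - 6 = (R + (C*R - 69*R)) - 6 = (R + (-69*R + C*R)) - 6 = (-68*R + C*R) - 6 = -6 - 68*R + C*R)
-20969 - x(V, T(-4)) = -20969 - (-6 - 68*(-4) + 3*(-4)) = -20969 - (-6 + 272 - 12) = -20969 - 1*254 = -20969 - 254 = -21223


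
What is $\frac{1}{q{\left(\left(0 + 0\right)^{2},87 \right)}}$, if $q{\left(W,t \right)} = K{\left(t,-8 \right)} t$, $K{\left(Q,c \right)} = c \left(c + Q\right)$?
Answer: $- \frac{1}{54984} \approx -1.8187 \cdot 10^{-5}$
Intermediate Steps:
$K{\left(Q,c \right)} = c \left(Q + c\right)$
$q{\left(W,t \right)} = t \left(64 - 8 t\right)$ ($q{\left(W,t \right)} = - 8 \left(t - 8\right) t = - 8 \left(-8 + t\right) t = \left(64 - 8 t\right) t = t \left(64 - 8 t\right)$)
$\frac{1}{q{\left(\left(0 + 0\right)^{2},87 \right)}} = \frac{1}{8 \cdot 87 \left(8 - 87\right)} = \frac{1}{8 \cdot 87 \left(-79\right)} = \frac{1}{-54984} = - \frac{1}{54984}$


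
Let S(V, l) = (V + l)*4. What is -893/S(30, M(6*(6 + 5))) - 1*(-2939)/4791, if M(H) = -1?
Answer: -3937439/555756 ≈ -7.0848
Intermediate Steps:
S(V, l) = 4*V + 4*l
-893/S(30, M(6*(6 + 5))) - 1*(-2939)/4791 = -893/(4*30 + 4*(-1)) - 1*(-2939)/4791 = -893/(120 - 4) + 2939*(1/4791) = -893/116 + 2939/4791 = -3937439/555756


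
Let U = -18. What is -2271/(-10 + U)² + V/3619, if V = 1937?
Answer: -957163/405328 ≈ -2.3615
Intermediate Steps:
-2271/(-10 + U)² + V/3619 = -2271/(-10 - 18)² + 1937/3619 = -2271/((-28)²) + 1937*(1/3619) = -2271/784 + 1937/3619 = -957163/405328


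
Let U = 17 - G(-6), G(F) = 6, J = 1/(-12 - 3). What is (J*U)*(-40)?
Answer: 88/3 ≈ 29.333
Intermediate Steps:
J = -1/15 (J = 1/(-15) = -1/15 ≈ -0.066667)
U = 11 (U = 17 - 1*6 = 17 - 6 = 11)
(J*U)*(-40) = -1/15*11*(-40) = -11/15*(-40) = 88/3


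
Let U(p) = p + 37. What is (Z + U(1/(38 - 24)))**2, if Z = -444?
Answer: 32455809/196 ≈ 1.6559e+5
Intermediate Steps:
U(p) = 37 + p
(Z + U(1/(38 - 24)))**2 = (-444 + (37 + 1/(38 - 24)))**2 = (-444 + (37 + 1/14))**2 = (-444 + 519/14)**2 = (-5697/14)**2 = 32455809/196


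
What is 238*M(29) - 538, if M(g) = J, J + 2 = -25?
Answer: -6964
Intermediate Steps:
J = -27 (J = -2 - 25 = -27)
M(g) = -27
238*M(29) - 538 = 238*(-27) - 538 = -6426 - 538 = -6964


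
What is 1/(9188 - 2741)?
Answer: 1/6447 ≈ 0.00015511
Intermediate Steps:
1/(9188 - 2741) = 1/6447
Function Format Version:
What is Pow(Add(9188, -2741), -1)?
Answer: Rational(1, 6447) ≈ 0.00015511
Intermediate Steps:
Pow(Add(9188, -2741), -1) = Pow(6447, -1) = Rational(1, 6447)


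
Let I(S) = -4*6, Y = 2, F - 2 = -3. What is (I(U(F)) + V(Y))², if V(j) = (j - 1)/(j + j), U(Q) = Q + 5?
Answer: 9025/16 ≈ 564.06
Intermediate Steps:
F = -1 (F = 2 - 3 = -1)
U(Q) = 5 + Q
V(j) = (-1 + j)/(2*j) (V(j) = (-1 + j)/((2*j)) = (-1 + j)*(1/(2*j)) = (-1 + j)/(2*j))
I(S) = -24
(I(U(F)) + V(Y))² = (-24 + (½)*(-1 + 2)/2)² = (-24 + (½)*(½)*1)² = (-24 + ¼)² = (-95/4)² = 9025/16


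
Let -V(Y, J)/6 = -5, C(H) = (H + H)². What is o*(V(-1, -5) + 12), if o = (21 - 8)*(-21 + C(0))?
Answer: -11466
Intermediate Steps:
C(H) = 4*H² (C(H) = (2*H)² = 4*H²)
V(Y, J) = 30 (V(Y, J) = -6*(-5) = 30)
o = -273 (o = (21 - 8)*(-21 + 4*0²) = 13*(-21 + 4*0) = 13*(-21 + 0) = 13*(-21) = -273)
o*(V(-1, -5) + 12) = -273*(30 + 12) = -273*42 = -11466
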